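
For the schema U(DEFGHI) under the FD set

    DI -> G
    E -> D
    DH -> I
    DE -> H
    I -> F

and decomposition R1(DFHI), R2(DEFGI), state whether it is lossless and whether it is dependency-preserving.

lossy and not dependency-preserving

Lossless test: (DFI)⁺ = {DFGI}, which is a superkey of neither fragment — lossy.
Dependency preservation: the restricted closure of {DE} across the fragments never reaches {H}, so DE → H cannot be enforced without a join — not preserved.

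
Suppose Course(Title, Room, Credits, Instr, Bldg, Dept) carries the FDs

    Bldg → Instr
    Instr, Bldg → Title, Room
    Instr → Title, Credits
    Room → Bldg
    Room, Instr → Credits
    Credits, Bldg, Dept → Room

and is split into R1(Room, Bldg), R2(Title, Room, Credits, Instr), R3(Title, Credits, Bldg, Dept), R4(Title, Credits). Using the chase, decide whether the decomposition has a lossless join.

Chase test. Columns are Title, Room, Credits, Instr, Bldg, Dept; row i has aⱼ where attribute j ∈ Ri, else bᵢⱼ.
Initial tableau (one row per fragment):
  row 1: b11 a2 b13 b14 a5 b16
  row 2: a1 a2 a3 a4 b25 b26
  row 3: a1 b32 a3 b34 a5 a6
  row 4: a1 b42 a3 b44 b45 b46
Rows 1 and 3 agree on Bldg; apply Bldg→Instr and equate their Instr entries.
Rows 1 and 3 agree on Instr, Bldg; apply Instr, Bldg→Title, Room and equate their Title, Room entries.
Rows 1 and 3 agree on Instr; apply Instr→Title, Credits and equate their Title, Credits entries.
Rows 1 and 2 agree on Room; apply Room→Bldg and equate their Bldg entries.
Rows 1 and 2 agree on Bldg; apply Bldg→Instr and equate their Instr entries.
Row 3 is now all distinguished symbols — the join is lossless.

Yes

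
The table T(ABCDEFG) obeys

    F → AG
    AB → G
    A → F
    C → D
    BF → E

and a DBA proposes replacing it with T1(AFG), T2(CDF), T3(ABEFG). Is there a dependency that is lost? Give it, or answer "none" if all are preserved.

F → AG lies within T1.
AB → G lies within T3.
A → F lies within T1.
C → D lies within T2.
BF → E lies within T3.
Every dependency is enforceable on the fragments, so the decomposition is dependency-preserving.

none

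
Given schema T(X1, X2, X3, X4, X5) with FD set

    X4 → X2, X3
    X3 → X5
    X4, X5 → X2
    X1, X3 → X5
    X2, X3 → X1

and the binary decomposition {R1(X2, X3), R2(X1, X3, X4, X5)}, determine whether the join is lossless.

No

Common attributes: R1 ∩ R2 = {X3}.
Closure of {X3}: X3 → X5 applies, adding X5. So (X3)⁺ = {X3, X5}.
The closure contains neither all of R1 = {X2, X3} nor all of R2 = {X1, X3, X4, X5}, so the common attributes are not a superkey of either fragment. The join is lossy.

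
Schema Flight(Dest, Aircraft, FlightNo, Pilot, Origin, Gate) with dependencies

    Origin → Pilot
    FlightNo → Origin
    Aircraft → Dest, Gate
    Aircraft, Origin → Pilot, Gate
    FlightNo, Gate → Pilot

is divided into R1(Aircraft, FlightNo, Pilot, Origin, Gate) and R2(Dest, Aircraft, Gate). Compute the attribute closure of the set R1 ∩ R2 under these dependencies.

Dest, Aircraft, Gate

R1 ∩ R2 = {Aircraft, Gate}.
Aircraft → Dest, Gate applies, adding Dest
Closure: {Dest, Aircraft, Gate}.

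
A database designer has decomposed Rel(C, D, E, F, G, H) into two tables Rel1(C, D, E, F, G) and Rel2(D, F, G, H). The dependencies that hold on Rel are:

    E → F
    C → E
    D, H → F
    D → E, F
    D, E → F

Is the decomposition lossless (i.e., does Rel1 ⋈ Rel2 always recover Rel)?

No

Common attributes: Rel1 ∩ Rel2 = {D, F, G}.
Closure of {D, F, G}: D → E, F applies, adding E. So (D, F, G)⁺ = {D, E, F, G}.
The closure contains neither all of Rel1 = {C, D, E, F, G} nor all of Rel2 = {D, F, G, H}, so the common attributes are not a superkey of either fragment. The join is lossy.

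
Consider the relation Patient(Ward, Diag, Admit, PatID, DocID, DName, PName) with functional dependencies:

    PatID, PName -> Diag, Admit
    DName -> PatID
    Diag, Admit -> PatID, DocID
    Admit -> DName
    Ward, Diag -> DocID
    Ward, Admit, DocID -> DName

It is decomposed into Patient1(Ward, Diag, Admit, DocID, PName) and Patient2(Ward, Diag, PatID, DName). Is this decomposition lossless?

No

Common attributes: Patient1 ∩ Patient2 = {Ward, Diag}.
Closure of {Ward, Diag}: Ward, Diag → DocID applies, adding DocID. So (Ward, Diag)⁺ = {Ward, Diag, DocID}.
The closure contains neither all of Patient1 = {Ward, Diag, Admit, DocID, PName} nor all of Patient2 = {Ward, Diag, PatID, DName}, so the common attributes are not a superkey of either fragment. The join is lossy.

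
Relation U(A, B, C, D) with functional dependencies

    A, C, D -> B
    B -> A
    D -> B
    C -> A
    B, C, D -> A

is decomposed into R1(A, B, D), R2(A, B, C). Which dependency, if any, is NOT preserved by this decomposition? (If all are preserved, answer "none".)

A, C, D → B: restricted closure across fragments reaches B.
B → A lies within R1.
D → B lies within R1.
C → A lies within R2.
B, C, D → A: restricted closure across fragments reaches A.
Every dependency is enforceable on the fragments, so the decomposition is dependency-preserving.

none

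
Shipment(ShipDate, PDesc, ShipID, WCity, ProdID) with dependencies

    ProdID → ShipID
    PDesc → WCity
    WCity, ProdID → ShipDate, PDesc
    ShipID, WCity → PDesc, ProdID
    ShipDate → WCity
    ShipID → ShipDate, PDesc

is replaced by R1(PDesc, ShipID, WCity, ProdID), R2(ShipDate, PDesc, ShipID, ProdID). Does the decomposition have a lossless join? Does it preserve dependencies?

Lossless test: (PDesc, ShipID, ProdID)⁺ = {ShipDate, PDesc, ShipID, WCity, ProdID}, which contains all of one fragment — lossless.
Dependency preservation: the restricted closure of {ShipDate} across the fragments never reaches {WCity}, so ShipDate → WCity cannot be enforced without a join — not preserved.

lossless but not dependency-preserving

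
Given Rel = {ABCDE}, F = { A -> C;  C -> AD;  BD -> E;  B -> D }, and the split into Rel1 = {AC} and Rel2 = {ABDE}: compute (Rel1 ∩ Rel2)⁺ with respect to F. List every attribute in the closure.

Rel1 ∩ Rel2 = {A}.
A → C applies, adding C
C → AD applies, adding D
Closure: {ACD}.

ACD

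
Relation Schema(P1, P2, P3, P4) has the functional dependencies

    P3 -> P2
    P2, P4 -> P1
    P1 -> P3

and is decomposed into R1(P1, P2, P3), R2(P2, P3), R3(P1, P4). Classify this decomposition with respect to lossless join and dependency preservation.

lossless but not dependency-preserving

Lossless test (chase): Rows 1 and 3 agree on P1; apply P1→P3 and equate their P3 entries. Rows 1 and 3 agree on P3; apply P3→P2 and equate their P2 entries. Row 3 is now all distinguished symbols — the join is lossless.
Dependency preservation: the restricted closure of {P2, P4} across the fragments never reaches {P1}, so P2, P4 → P1 cannot be enforced without a join — not preserved.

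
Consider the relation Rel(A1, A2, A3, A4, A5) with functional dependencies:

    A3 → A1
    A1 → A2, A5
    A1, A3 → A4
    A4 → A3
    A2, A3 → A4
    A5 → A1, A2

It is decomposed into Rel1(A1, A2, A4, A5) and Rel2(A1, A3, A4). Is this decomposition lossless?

Common attributes: Rel1 ∩ Rel2 = {A1, A4}.
Closure of {A1, A4}: A1 → A2, A5 applies, adding A2, A5; A4 → A3 applies, adding A3. So (A1, A4)⁺ = {A1, A2, A3, A4, A5}.
This closure contains every attribute of Rel1, so Rel1 ∩ Rel2 → Rel1. The join is lossless.

Yes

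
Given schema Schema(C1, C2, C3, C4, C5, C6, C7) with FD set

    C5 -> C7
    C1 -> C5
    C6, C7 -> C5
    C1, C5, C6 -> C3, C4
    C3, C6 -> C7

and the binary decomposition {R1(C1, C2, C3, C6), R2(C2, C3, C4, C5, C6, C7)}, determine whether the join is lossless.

No

Common attributes: R1 ∩ R2 = {C2, C3, C6}.
Closure of {C2, C3, C6}: C3, C6 → C7 applies, adding C7; C6, C7 → C5 applies, adding C5. So (C2, C3, C6)⁺ = {C2, C3, C5, C6, C7}.
The closure contains neither all of R1 = {C1, C2, C3, C6} nor all of R2 = {C2, C3, C4, C5, C6, C7}, so the common attributes are not a superkey of either fragment. The join is lossy.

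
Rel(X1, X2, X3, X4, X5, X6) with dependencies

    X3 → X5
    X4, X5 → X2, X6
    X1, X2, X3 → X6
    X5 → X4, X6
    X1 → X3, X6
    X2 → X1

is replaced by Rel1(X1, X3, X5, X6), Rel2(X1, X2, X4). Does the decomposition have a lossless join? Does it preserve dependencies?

Lossless test: (X1)⁺ = {X1, X2, X3, X4, X5, X6}, which contains all of one fragment — lossless.
Dependency preservation: X4, X5 → X2, X6; X1, X2, X3 → X6; X5 → X4, X6 are not contained in any single fragment, but the restricted closure of each left-hand side across the fragments still reaches the right-hand side; the remaining FDs each lie inside some fragment. All dependencies are preserved.

lossless and dependency-preserving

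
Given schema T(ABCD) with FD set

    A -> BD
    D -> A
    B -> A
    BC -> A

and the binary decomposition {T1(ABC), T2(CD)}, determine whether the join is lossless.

Common attributes: T1 ∩ T2 = {C}.
No dependency enlarges {C}, so (C)⁺ = {C}.
The closure contains neither all of T1 = {ABC} nor all of T2 = {CD}, so the common attributes are not a superkey of either fragment. The join is lossy.

No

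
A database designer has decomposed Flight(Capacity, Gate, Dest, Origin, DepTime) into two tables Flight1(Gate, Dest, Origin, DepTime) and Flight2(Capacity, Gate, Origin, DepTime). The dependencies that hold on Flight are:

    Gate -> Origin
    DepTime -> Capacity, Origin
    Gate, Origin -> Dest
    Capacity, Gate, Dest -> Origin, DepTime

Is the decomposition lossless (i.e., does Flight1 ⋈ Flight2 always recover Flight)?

Yes

Common attributes: Flight1 ∩ Flight2 = {Gate, Origin, DepTime}.
Closure of {Gate, Origin, DepTime}: DepTime → Capacity, Origin applies, adding Capacity; Gate, Origin → Dest applies, adding Dest. So (Gate, Origin, DepTime)⁺ = {Capacity, Gate, Dest, Origin, DepTime}.
This closure contains every attribute of Flight1, so Flight1 ∩ Flight2 → Flight1. The join is lossless.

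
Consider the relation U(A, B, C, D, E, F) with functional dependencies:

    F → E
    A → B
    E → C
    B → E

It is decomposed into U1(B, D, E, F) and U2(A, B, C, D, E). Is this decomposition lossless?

No

Common attributes: U1 ∩ U2 = {B, D, E}.
Closure of {B, D, E}: E → C applies, adding C. So (B, D, E)⁺ = {B, C, D, E}.
The closure contains neither all of U1 = {B, D, E, F} nor all of U2 = {A, B, C, D, E}, so the common attributes are not a superkey of either fragment. The join is lossy.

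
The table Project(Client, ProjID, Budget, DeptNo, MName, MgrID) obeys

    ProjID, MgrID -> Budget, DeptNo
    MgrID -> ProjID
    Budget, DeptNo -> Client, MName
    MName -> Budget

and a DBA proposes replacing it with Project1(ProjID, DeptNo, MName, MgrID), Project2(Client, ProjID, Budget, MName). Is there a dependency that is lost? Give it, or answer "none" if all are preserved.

Check Budget, DeptNo → Client, MName: no single fragment contains all of {Client, Budget, DeptNo, MName}, and the restricted closure of {Budget, DeptNo} across the fragments never reaches {Client, MName}.
ProjID, MgrID → Budget, DeptNo is preserved.
MgrID → ProjID is preserved.
MName → Budget is preserved.

Budget, DeptNo -> Client, MName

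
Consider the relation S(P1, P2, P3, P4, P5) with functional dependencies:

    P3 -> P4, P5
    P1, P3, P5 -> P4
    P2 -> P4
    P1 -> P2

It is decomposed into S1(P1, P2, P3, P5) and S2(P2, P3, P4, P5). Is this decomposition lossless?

Common attributes: S1 ∩ S2 = {P2, P3, P5}.
Closure of {P2, P3, P5}: P3 → P4, P5 applies, adding P4. So (P2, P3, P5)⁺ = {P2, P3, P4, P5}.
This closure contains every attribute of S2, so S1 ∩ S2 → S2. The join is lossless.

Yes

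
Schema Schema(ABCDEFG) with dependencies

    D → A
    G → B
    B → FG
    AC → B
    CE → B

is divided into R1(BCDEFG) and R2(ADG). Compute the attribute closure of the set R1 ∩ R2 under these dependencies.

ABDFG

R1 ∩ R2 = {DG}.
D → A applies, adding A
G → B applies, adding B
B → FG applies, adding F
Closure: {ABDFG}.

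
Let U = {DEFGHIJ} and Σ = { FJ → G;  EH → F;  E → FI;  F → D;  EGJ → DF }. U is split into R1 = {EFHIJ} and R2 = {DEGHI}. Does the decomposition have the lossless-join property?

No

Common attributes: R1 ∩ R2 = {EHI}.
Closure of {EHI}: EH → F applies, adding F; F → D applies, adding D. So (EHI)⁺ = {DEFHI}.
The closure contains neither all of R1 = {EFHIJ} nor all of R2 = {DEGHI}, so the common attributes are not a superkey of either fragment. The join is lossy.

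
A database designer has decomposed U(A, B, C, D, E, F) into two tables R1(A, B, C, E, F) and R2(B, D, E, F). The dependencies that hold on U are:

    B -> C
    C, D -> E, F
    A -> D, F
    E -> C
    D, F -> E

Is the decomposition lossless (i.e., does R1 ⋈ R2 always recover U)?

Common attributes: R1 ∩ R2 = {B, E, F}.
Closure of {B, E, F}: B → C applies, adding C. So (B, E, F)⁺ = {B, C, E, F}.
The closure contains neither all of R1 = {A, B, C, E, F} nor all of R2 = {B, D, E, F}, so the common attributes are not a superkey of either fragment. The join is lossy.

No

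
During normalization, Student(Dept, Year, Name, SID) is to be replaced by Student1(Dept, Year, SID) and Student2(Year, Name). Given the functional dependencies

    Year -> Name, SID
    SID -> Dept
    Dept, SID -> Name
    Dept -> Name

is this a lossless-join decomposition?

Common attributes: Student1 ∩ Student2 = {Year}.
Closure of {Year}: Year → Name, SID applies, adding Name, SID; SID → Dept applies, adding Dept. So (Year)⁺ = {Dept, Year, Name, SID}.
This closure contains every attribute of Student1, so Student1 ∩ Student2 → Student1. The join is lossless.

Yes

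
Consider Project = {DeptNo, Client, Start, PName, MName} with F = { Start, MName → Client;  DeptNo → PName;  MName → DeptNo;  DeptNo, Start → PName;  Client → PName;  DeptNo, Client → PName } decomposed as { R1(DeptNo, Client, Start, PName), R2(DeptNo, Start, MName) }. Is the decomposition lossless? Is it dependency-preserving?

Lossless test: (DeptNo, Start)⁺ = {DeptNo, Start, PName}, which is a superkey of neither fragment — lossy.
Dependency preservation: the restricted closure of {Start, MName} across the fragments never reaches {Client}, so Start, MName → Client cannot be enforced without a join — not preserved.

lossy and not dependency-preserving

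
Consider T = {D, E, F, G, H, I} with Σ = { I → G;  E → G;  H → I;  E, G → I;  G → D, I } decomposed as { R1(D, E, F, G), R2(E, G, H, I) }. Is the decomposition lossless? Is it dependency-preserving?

lossy but dependency-preserving

Lossless test: (E, G)⁺ = {D, E, G, I}, which is a superkey of neither fragment — lossy.
Dependency preservation: G → D, I is not contained in any single fragment, but the restricted closure of its left-hand side across the fragments still reaches the right-hand side; the remaining FDs each lie inside some fragment. All dependencies are preserved.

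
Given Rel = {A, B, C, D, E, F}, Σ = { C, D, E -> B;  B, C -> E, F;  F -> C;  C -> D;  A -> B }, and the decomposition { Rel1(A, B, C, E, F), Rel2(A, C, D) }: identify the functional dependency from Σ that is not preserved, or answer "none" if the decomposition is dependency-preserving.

none

C, D, E → B: restricted closure across fragments reaches B.
B, C → E, F lies within Rel1.
F → C lies within Rel1.
C → D lies within Rel2.
A → B lies within Rel1.
Every dependency is enforceable on the fragments, so the decomposition is dependency-preserving.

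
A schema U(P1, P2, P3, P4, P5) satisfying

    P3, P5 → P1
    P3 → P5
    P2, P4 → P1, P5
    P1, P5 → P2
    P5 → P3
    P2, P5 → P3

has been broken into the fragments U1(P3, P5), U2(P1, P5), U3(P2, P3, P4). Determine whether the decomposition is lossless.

Chase test. Columns are P1, P2, P3, P4, P5; row i has aⱼ where attribute j ∈ Ui, else bᵢⱼ.
Initial tableau (one row per fragment):
  row 1: b11 b12 a3 b14 a5
  row 2: a1 b22 b23 b24 a5
  row 3: b31 a2 a3 a4 b35
Rows 1 and 3 agree on P3; apply P3→P5 and equate their P5 entries.
Rows 1 and 2 agree on P5; apply P5→P3 and equate their P3 entries.
Rows 1 and 2 agree on P3, P5; apply P3, P5→P1 and equate their P1 entries.
Rows 1 and 3 agree on P3, P5; apply P3, P5→P1 and equate their P1 entries.
Rows 1 and 2 agree on P1, P5; apply P1, P5→P2 and equate their P2 entries.
Rows 1 and 3 agree on P1, P5; apply P1, P5→P2 and equate their P2 entries.
Row 3 is now all distinguished symbols — the join is lossless.

Yes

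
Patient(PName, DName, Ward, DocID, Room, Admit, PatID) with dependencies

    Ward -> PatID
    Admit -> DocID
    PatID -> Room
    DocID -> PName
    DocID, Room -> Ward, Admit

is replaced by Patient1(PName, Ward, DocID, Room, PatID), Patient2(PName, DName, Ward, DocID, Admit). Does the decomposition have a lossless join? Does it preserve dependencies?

Lossless test: (PName, Ward, DocID)⁺ = {PName, Ward, DocID, Room, Admit, PatID}, which contains all of one fragment — lossless.
Dependency preservation: DocID, Room → Ward, Admit is not contained in any single fragment, but the restricted closure of its left-hand side across the fragments still reaches the right-hand side; the remaining FDs each lie inside some fragment. All dependencies are preserved.

lossless and dependency-preserving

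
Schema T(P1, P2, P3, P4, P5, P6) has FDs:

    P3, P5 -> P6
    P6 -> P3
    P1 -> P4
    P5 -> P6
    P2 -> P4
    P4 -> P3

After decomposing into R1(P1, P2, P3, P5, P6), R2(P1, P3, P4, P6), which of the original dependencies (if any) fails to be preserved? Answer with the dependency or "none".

P2 -> P4

Check P2 → P4: no single fragment contains all of {P2, P4}, and the restricted closure of {P2} across the fragments never reaches {P4}.
P3, P5 → P6 is preserved.
P6 → P3 is preserved.
P1 → P4 is preserved.
P5 → P6 is preserved.
P4 → P3 is preserved.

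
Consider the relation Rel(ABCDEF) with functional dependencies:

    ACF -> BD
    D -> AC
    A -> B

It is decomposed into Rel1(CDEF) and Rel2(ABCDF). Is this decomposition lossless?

Common attributes: Rel1 ∩ Rel2 = {CDF}.
Closure of {CDF}: D → AC applies, adding A; A → B applies, adding B. So (CDF)⁺ = {ABCDF}.
This closure contains every attribute of Rel2, so Rel1 ∩ Rel2 → Rel2. The join is lossless.

Yes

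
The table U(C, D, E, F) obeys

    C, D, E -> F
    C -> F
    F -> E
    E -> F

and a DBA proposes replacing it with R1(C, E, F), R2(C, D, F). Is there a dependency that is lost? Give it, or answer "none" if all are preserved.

C, D, E → F: restricted closure across fragments reaches F.
C → F lies within R1.
F → E lies within R1.
E → F lies within R1.
Every dependency is enforceable on the fragments, so the decomposition is dependency-preserving.

none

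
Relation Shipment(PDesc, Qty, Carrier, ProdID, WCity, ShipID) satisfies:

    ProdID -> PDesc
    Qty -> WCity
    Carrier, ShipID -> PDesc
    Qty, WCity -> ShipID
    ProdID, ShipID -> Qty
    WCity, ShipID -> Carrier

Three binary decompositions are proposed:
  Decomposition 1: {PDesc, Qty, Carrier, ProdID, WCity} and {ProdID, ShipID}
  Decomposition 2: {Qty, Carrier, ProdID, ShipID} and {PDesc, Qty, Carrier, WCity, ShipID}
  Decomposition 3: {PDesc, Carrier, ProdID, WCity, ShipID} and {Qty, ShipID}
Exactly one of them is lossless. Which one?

Decomposition 1: common = {ProdID}, closure = {PDesc, ProdID} → lossy.
Decomposition 2: common = {Qty, Carrier, ShipID}, closure = {PDesc, Qty, Carrier, WCity, ShipID} → lossless.
Decomposition 3: common = {ShipID}, closure = {ShipID} → lossy.

Decomposition 2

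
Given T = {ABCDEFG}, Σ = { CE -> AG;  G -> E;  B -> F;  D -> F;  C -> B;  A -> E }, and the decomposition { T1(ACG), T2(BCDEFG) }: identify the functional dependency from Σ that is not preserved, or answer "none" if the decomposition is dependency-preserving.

Check A → E: no single fragment contains all of {AE}, and the restricted closure of {A} across the fragments never reaches {E}.
CE → AG is preserved.
G → E is preserved.
B → F is preserved.
D → F is preserved.
C → B is preserved.

A -> E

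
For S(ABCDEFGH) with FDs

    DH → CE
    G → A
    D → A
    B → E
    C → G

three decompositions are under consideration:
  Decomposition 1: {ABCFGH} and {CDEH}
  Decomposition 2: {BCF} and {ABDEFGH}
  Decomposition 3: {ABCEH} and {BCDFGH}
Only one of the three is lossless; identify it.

Decomposition 3

Decomposition 1: common = {CH}, closure = {ACGH} → lossy.
Decomposition 2: common = {BF}, closure = {BEF} → lossy.
Decomposition 3: common = {BCH}, closure = {ABCEGH} → lossless.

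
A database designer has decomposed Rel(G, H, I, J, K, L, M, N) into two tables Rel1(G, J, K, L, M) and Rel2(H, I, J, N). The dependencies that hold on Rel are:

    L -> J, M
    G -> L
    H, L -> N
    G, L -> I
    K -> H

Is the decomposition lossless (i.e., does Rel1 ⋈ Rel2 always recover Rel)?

Common attributes: Rel1 ∩ Rel2 = {J}.
No dependency enlarges {J}, so (J)⁺ = {J}.
The closure contains neither all of Rel1 = {G, J, K, L, M} nor all of Rel2 = {H, I, J, N}, so the common attributes are not a superkey of either fragment. The join is lossy.

No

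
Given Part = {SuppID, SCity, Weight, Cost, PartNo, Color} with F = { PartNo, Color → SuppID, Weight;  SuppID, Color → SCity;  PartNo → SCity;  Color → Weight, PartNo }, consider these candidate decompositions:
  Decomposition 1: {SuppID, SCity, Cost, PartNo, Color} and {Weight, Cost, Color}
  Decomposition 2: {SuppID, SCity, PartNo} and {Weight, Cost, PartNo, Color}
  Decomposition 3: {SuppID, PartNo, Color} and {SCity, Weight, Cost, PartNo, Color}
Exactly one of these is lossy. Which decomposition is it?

Decomposition 1: common = {Cost, Color}, closure = {SuppID, SCity, Weight, Cost, PartNo, Color} → lossless.
Decomposition 2: common = {PartNo}, closure = {SCity, PartNo} → lossy.
Decomposition 3: common = {PartNo, Color}, closure = {SuppID, SCity, Weight, PartNo, Color} → lossless.

Decomposition 2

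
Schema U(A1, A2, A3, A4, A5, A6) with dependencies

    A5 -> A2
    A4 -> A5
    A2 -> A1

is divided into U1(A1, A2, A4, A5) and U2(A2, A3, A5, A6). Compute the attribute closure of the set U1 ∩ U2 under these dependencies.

A1, A2, A5

U1 ∩ U2 = {A2, A5}.
A2 → A1 applies, adding A1
Closure: {A1, A2, A5}.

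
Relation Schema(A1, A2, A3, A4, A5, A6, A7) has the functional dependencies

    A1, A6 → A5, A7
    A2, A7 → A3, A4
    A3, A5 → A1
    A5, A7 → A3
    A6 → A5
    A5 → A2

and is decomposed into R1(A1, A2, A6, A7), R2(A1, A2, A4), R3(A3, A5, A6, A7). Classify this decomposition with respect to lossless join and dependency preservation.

lossy and not dependency-preserving

Lossless test (chase): Rows 1 and 3 agree on A6; apply A6→A5 and equate their A5 entries. Rows 1 and 3 agree on A5; apply A5→A2 and equate their A2 entries. Rows 1 and 3 agree on A2, A7; apply A2, A7→A3, A4 and equate their A3, A4 entries. Rows 1 and 3 agree on A3, A5; apply A3, A5→A1 and equate their A1 entries. No row becomes fully distinguished — the join is lossy.
Dependency preservation: the restricted closure of {A2, A7} across the fragments never reaches {A3, A4}, so A2, A7 → A3, A4 cannot be enforced without a join — not preserved.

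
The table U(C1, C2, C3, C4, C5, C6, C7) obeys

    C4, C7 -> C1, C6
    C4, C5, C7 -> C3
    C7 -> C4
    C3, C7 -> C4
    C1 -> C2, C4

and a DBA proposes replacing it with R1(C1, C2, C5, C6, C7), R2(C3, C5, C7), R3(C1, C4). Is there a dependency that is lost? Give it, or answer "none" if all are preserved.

none

C4, C7 → C1, C6: restricted closure across fragments reaches C1, C6.
C4, C5, C7 → C3: restricted closure across fragments reaches C3.
C7 → C4: restricted closure across fragments reaches C4.
C3, C7 → C4: restricted closure across fragments reaches C4.
C1 → C2, C4: restricted closure across fragments reaches C2, C4.
Every dependency is enforceable on the fragments, so the decomposition is dependency-preserving.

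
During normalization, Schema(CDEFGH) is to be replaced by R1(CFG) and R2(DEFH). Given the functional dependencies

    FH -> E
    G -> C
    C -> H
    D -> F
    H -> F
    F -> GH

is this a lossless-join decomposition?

Common attributes: R1 ∩ R2 = {F}.
Closure of {F}: F → GH applies, adding GH; FH → E applies, adding E; G → C applies, adding C. So (F)⁺ = {CEFGH}.
This closure contains every attribute of R1, so R1 ∩ R2 → R1. The join is lossless.

Yes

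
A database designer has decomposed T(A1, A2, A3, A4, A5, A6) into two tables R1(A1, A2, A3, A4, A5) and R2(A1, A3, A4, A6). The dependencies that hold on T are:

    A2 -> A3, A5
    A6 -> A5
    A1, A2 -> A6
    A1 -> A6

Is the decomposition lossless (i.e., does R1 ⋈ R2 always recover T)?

Common attributes: R1 ∩ R2 = {A1, A3, A4}.
Closure of {A1, A3, A4}: A1 → A6 applies, adding A6; A6 → A5 applies, adding A5. So (A1, A3, A4)⁺ = {A1, A3, A4, A5, A6}.
This closure contains every attribute of R2, so R1 ∩ R2 → R2. The join is lossless.

Yes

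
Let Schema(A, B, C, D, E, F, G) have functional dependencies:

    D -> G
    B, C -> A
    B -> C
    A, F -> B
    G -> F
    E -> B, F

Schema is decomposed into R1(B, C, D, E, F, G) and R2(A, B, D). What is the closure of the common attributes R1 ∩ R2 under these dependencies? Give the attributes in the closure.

A, B, C, D, F, G

R1 ∩ R2 = {B, D}.
D → G applies, adding G
B → C applies, adding C
G → F applies, adding F
B, C → A applies, adding A
Closure: {A, B, C, D, F, G}.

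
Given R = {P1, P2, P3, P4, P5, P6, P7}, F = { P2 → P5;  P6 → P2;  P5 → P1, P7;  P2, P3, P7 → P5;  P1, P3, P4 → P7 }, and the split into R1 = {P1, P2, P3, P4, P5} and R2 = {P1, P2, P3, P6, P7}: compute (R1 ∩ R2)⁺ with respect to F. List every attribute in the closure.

R1 ∩ R2 = {P1, P2, P3}.
P2 → P5 applies, adding P5
P5 → P1, P7 applies, adding P7
Closure: {P1, P2, P3, P5, P7}.

P1, P2, P3, P5, P7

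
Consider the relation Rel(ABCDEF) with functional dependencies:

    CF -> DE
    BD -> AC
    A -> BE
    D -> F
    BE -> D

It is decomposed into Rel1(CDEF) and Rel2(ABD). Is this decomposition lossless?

Common attributes: Rel1 ∩ Rel2 = {D}.
Closure of {D}: D → F applies, adding F. So (D)⁺ = {DF}.
The closure contains neither all of Rel1 = {CDEF} nor all of Rel2 = {ABD}, so the common attributes are not a superkey of either fragment. The join is lossy.

No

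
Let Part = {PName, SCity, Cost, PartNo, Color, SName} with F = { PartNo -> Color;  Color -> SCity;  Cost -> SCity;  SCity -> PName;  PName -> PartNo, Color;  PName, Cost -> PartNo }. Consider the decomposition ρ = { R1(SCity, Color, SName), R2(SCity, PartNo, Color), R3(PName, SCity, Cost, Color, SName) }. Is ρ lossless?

Yes

Chase test. Columns are PName, SCity, Cost, PartNo, Color, SName; row i has aⱼ where attribute j ∈ Ri, else bᵢⱼ.
Initial tableau (one row per fragment):
  row 1: b11 a2 b13 b14 a5 a6
  row 2: b21 a2 b23 a4 a5 b26
  row 3: a1 a2 a3 b34 a5 a6
Rows 1 and 2 agree on SCity; apply SCity→PName and equate their PName entries.
Rows 1 and 3 agree on SCity; apply SCity→PName and equate their PName entries.
Rows 1 and 2 agree on PName; apply PName→PartNo, Color and equate their PartNo, Color entries.
Rows 1 and 3 agree on PName; apply PName→PartNo, Color and equate their PartNo, Color entries.
Row 3 is now all distinguished symbols — the join is lossless.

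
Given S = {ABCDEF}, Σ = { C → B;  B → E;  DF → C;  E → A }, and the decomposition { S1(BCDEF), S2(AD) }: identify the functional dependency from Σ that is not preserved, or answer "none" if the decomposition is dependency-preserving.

E → A

Check E → A: no single fragment contains all of {AE}, and the restricted closure of {E} across the fragments never reaches {A}.
C → B is preserved.
B → E is preserved.
DF → C is preserved.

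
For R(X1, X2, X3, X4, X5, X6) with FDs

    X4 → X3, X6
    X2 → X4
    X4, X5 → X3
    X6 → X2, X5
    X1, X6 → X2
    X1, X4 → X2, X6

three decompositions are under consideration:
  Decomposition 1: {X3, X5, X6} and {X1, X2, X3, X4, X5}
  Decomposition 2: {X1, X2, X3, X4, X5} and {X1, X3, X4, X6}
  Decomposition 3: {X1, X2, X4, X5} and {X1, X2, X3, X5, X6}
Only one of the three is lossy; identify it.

Decomposition 1: common = {X3, X5}, closure = {X3, X5} → lossy.
Decomposition 2: common = {X1, X3, X4}, closure = {X1, X2, X3, X4, X5, X6} → lossless.
Decomposition 3: common = {X1, X2, X5}, closure = {X1, X2, X3, X4, X5, X6} → lossless.

Decomposition 1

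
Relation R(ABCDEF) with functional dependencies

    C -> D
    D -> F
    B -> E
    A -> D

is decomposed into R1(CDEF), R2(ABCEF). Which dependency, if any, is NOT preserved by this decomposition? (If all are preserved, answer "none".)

A -> D

Check A → D: no single fragment contains all of {AD}, and the restricted closure of {A} across the fragments never reaches {D}.
C → D is preserved.
D → F is preserved.
B → E is preserved.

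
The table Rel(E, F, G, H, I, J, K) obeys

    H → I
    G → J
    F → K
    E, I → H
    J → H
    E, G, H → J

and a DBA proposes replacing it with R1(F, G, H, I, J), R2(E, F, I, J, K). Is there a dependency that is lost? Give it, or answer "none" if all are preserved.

Check E, I → H: no single fragment contains all of {E, H, I}, and the restricted closure of {E, I} across the fragments never reaches {H}.
H → I is preserved.
G → J is preserved.
F → K is preserved.
J → H is preserved.
E, G, H → J is preserved.

E, I → H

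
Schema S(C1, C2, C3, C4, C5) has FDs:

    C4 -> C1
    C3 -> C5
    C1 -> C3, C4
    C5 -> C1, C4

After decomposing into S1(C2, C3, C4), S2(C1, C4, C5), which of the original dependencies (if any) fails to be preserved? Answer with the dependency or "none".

none

C4 → C1 lies within S2.
C3 → C5: restricted closure across fragments reaches C5.
C1 → C3, C4: restricted closure across fragments reaches C3, C4.
C5 → C1, C4 lies within S2.
Every dependency is enforceable on the fragments, so the decomposition is dependency-preserving.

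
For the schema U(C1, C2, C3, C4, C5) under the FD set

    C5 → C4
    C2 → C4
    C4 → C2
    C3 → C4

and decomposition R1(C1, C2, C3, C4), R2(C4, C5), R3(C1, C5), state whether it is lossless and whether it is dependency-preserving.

lossy but dependency-preserving

Lossless test (chase): Rows 2 and 3 agree on C5; apply C5→C4 and equate their C4 entries. Rows 1 and 2 agree on C4; apply C4→C2 and equate their C2 entries. Rows 1 and 3 agree on C4; apply C4→C2 and equate their C2 entries. No row becomes fully distinguished — the join is lossy.
Dependency preservation: every FD's attributes lie within a single fragment, so each can be enforced locally — preserved.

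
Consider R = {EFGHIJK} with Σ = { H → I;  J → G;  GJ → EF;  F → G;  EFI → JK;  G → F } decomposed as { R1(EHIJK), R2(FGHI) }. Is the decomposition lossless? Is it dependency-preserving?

lossy and not dependency-preserving

Lossless test: (HI)⁺ = {HI}, which is a superkey of neither fragment — lossy.
Dependency preservation: the restricted closure of {J} across the fragments never reaches {G}, so J → G cannot be enforced without a join — not preserved.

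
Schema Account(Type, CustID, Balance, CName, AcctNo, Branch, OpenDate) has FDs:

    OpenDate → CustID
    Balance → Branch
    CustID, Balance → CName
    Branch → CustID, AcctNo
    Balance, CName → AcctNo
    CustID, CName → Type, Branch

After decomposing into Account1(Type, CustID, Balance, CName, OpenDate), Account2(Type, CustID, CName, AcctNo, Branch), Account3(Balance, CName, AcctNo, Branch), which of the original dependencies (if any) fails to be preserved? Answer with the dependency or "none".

OpenDate → CustID lies within Account1.
Balance → Branch lies within Account3.
CustID, Balance → CName lies within Account1.
Branch → CustID, AcctNo lies within Account2.
Balance, CName → AcctNo lies within Account3.
CustID, CName → Type, Branch lies within Account2.
Every dependency is enforceable on the fragments, so the decomposition is dependency-preserving.

none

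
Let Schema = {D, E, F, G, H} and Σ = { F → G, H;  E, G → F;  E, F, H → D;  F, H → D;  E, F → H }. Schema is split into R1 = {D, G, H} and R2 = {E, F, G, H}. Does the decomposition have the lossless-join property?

No

Common attributes: R1 ∩ R2 = {G, H}.
No dependency enlarges {G, H}, so (G, H)⁺ = {G, H}.
The closure contains neither all of R1 = {D, G, H} nor all of R2 = {E, F, G, H}, so the common attributes are not a superkey of either fragment. The join is lossy.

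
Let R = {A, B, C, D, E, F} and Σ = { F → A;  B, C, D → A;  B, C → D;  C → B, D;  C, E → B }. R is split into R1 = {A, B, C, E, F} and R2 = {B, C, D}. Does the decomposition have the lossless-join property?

Common attributes: R1 ∩ R2 = {B, C}.
Closure of {B, C}: B, C → D applies, adding D; B, C, D → A applies, adding A. So (B, C)⁺ = {A, B, C, D}.
This closure contains every attribute of R2, so R1 ∩ R2 → R2. The join is lossless.

Yes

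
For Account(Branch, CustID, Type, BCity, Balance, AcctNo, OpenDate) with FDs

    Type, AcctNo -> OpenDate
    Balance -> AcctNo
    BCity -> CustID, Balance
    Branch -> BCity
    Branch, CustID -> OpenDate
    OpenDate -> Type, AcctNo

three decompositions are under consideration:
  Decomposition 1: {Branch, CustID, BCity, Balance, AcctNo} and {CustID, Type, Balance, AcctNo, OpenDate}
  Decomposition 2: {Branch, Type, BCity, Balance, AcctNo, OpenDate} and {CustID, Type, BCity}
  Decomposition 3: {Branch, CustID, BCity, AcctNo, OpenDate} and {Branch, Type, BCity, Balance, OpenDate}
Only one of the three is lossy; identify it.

Decomposition 1

Decomposition 1: common = {CustID, Balance, AcctNo}, closure = {CustID, Balance, AcctNo} → lossy.
Decomposition 2: common = {Type, BCity}, closure = {CustID, Type, BCity, Balance, AcctNo, OpenDate} → lossless.
Decomposition 3: common = {Branch, BCity, OpenDate}, closure = {Branch, CustID, Type, BCity, Balance, AcctNo, OpenDate} → lossless.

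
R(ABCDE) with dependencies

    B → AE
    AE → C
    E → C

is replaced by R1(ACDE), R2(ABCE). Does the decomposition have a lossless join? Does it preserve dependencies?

lossy but dependency-preserving

Lossless test: (ACE)⁺ = {ACE}, which is a superkey of neither fragment — lossy.
Dependency preservation: every FD's attributes lie within a single fragment, so each can be enforced locally — preserved.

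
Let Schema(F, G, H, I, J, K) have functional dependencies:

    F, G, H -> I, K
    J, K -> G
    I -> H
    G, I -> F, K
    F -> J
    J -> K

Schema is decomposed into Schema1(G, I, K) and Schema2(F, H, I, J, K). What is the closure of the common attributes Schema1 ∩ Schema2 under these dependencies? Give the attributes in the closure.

Schema1 ∩ Schema2 = {I, K}.
I → H applies, adding H
Closure: {H, I, K}.

H, I, K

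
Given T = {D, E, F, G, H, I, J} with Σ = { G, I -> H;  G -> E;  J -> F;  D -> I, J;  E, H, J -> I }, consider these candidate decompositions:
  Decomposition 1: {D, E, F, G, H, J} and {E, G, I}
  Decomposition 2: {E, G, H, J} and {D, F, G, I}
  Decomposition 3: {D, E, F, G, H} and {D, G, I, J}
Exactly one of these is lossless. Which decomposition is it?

Decomposition 1: common = {E, G}, closure = {E, G} → lossy.
Decomposition 2: common = {G}, closure = {E, G} → lossy.
Decomposition 3: common = {D, G}, closure = {D, E, F, G, H, I, J} → lossless.

Decomposition 3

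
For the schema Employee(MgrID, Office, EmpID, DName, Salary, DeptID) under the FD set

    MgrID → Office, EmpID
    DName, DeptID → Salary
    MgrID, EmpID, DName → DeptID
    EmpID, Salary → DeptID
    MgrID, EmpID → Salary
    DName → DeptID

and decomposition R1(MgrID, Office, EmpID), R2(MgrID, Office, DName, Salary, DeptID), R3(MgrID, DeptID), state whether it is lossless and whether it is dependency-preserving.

Lossless test (chase): Rows 1 and 2 agree on MgrID; apply MgrID→Office, EmpID and equate their Office, EmpID entries. Rows 1 and 3 agree on MgrID; apply MgrID→Office, EmpID and equate their Office, EmpID entries. Rows 1 and 2 agree on MgrID, EmpID; apply MgrID, EmpID→Salary and equate their Salary entries. Rows 1 and 3 agree on MgrID, EmpID; apply MgrID, EmpID→Salary and equate their Salary entries. Rows 1 and 2 agree on EmpID, Salary; apply EmpID, Salary→DeptID and equate their DeptID entries. Row 2 is now all distinguished symbols — the join is lossless.
Dependency preservation: the restricted closure of {EmpID, Salary} across the fragments never reaches {DeptID}, so EmpID, Salary → DeptID cannot be enforced without a join — not preserved.

lossless but not dependency-preserving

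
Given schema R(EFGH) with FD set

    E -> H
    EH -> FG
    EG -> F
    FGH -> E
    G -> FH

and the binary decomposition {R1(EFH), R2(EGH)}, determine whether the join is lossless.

Common attributes: R1 ∩ R2 = {EH}.
Closure of {EH}: EH → FG applies, adding FG. So (EH)⁺ = {EFGH}.
This closure contains every attribute of R1, so R1 ∩ R2 → R1. The join is lossless.

Yes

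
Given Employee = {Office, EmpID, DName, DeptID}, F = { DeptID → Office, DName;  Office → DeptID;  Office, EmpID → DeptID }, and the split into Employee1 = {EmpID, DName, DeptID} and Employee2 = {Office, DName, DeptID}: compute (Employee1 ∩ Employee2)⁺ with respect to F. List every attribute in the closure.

Employee1 ∩ Employee2 = {DName, DeptID}.
DeptID → Office, DName applies, adding Office
Closure: {Office, DName, DeptID}.

Office, DName, DeptID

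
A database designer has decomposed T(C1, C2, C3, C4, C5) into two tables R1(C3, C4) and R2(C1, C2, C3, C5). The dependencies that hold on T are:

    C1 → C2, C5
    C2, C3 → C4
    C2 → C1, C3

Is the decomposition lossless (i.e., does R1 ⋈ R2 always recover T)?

No

Common attributes: R1 ∩ R2 = {C3}.
No dependency enlarges {C3}, so (C3)⁺ = {C3}.
The closure contains neither all of R1 = {C3, C4} nor all of R2 = {C1, C2, C3, C5}, so the common attributes are not a superkey of either fragment. The join is lossy.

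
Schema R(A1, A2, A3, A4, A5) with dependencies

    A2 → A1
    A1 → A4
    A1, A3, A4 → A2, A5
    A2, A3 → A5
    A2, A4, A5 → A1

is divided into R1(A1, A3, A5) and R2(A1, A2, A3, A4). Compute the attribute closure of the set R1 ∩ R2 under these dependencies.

A1, A2, A3, A4, A5

R1 ∩ R2 = {A1, A3}.
A1 → A4 applies, adding A4
A1, A3, A4 → A2, A5 applies, adding A2, A5
Closure: {A1, A2, A3, A4, A5}.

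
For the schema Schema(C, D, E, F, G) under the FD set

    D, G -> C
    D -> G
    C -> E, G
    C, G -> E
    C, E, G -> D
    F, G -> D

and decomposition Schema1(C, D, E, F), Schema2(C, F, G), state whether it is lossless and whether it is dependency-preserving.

Lossless test: (C, F)⁺ = {C, D, E, F, G}, which contains all of one fragment — lossless.
Dependency preservation: D, G → C; D → G; C → E, G; C, G → E; C, E, G → D; F, G → D are not contained in any single fragment, but the restricted closure of each left-hand side across the fragments still reaches the right-hand side; the remaining FDs each lie inside some fragment. All dependencies are preserved.

lossless and dependency-preserving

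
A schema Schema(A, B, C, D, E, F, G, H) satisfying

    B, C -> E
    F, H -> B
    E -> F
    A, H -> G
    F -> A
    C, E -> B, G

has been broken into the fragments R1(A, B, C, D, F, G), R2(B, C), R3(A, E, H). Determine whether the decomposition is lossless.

No

Chase test. Columns are A, B, C, D, E, F, G, H; row i has aⱼ where attribute j ∈ Ri, else bᵢⱼ.
Initial tableau (one row per fragment):
  row 1: a1 a2 a3 a4 b15 a6 a7 b18
  row 2: b21 a2 a3 b24 b25 b26 b27 b28
  row 3: a1 b32 b33 b34 a5 b36 b37 a8
Rows 1 and 2 agree on B, C; apply B, C→E and equate their E entries.
Rows 1 and 2 agree on E; apply E→F and equate their F entries.
Rows 1 and 2 agree on F; apply F→A and equate their A entries.
Rows 1 and 2 agree on C, E; apply C, E→B, G and equate their B, G entries.
No row becomes fully distinguished — the join is lossy.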